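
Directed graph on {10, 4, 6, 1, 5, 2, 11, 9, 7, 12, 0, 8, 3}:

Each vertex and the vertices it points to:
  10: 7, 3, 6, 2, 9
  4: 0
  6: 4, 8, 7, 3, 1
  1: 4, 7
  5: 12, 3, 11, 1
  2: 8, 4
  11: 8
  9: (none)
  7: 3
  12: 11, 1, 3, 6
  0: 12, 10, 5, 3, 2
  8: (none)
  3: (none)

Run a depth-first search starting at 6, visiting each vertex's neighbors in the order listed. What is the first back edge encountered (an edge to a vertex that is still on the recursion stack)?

DFS from 6 (visiting each vertex's neighbors in the order listed); mark gray on enter, black on exit:
6 gray
  4 gray
    0 gray
      12 gray
        11 gray
          8 gray
          8 black
        11 black
        1 gray
          1→4: 4 is gray → back edge
First back edge: 1 → 4.

1→4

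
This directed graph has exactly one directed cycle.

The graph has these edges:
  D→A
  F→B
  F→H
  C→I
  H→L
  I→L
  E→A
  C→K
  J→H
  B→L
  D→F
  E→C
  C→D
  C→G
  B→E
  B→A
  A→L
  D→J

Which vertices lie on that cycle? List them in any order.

DFS with gray/black marking from C:
C gray
  K gray
  K black
  I gray
    L gray
    L black
  I black
  D gray
    F gray
      H gray
        H→L: L black — skip
      H black
      B gray
        A gray
          A→L: L black — skip
        A black
        B→L: L black — skip
        E gray
          E→A: A black — skip
          E→C: C is gray → back edge
Back edge closes the cycle C → D → F → B → E → C; its vertices are {B, C, D, E, F}.

B, C, D, E, F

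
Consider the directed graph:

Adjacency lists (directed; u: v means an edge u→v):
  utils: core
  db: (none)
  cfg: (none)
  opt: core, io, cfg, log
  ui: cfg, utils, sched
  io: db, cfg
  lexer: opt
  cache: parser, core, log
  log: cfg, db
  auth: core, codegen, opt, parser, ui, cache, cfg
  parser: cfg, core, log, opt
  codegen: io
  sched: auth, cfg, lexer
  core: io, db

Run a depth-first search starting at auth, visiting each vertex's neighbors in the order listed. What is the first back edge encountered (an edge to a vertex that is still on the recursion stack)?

sched->auth

DFS from auth (visiting each vertex's neighbors in the order listed); mark gray on enter, black on exit:
auth gray
  core gray
    io gray
      db gray
      db black
      cfg gray
      cfg black
    io black
    core→db: db black — skip
  core black
  codegen gray
    codegen→io: io black — skip
  codegen black
  opt gray
    opt→core: core black — skip
    opt→io: io black — skip
    opt→cfg: cfg black — skip
    log gray
      log→cfg: cfg black — skip
      log→db: db black — skip
    log black
  opt black
  parser gray
    parser→cfg: cfg black — skip
    parser→core: core black — skip
    parser→log: log black — skip
    parser→opt: opt black — skip
  parser black
  ui gray
    ui→cfg: cfg black — skip
    utils gray
      utils→core: core black — skip
    utils black
    sched gray
      sched→auth: auth is gray → back edge
First back edge: sched → auth.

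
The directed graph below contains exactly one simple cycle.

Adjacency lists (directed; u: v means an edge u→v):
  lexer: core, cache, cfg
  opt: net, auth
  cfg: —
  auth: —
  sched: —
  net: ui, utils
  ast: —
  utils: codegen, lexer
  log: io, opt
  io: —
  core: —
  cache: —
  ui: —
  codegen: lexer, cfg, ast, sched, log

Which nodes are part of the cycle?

DFS with gray/black marking from utils:
utils gray
  codegen gray
    lexer gray
      core gray
      core black
      cache gray
      cache black
      cfg gray
      cfg black
    lexer black
    codegen→cfg: cfg black — skip
    ast gray
    ast black
    sched gray
    sched black
    log gray
      io gray
      io black
      opt gray
        net gray
          ui gray
          ui black
          net→utils: utils is gray → back edge
Back edge closes the cycle utils → codegen → log → opt → net → utils; its vertices are {log, net, opt, utils, codegen}.

log, net, opt, utils, codegen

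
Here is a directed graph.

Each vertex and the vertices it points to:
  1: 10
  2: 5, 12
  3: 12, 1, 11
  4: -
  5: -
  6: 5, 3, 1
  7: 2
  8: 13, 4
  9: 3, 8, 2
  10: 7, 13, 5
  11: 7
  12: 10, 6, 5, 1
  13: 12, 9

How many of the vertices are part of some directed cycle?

11

A vertex is on a directed cycle iff it belongs to a strongly connected component of size ≥ 2 (or has a self-loop).
The vertices on cycles are {1, 2, 3, 6, 7, 8, 9, 10, 11, 12, 13} — 11 in total.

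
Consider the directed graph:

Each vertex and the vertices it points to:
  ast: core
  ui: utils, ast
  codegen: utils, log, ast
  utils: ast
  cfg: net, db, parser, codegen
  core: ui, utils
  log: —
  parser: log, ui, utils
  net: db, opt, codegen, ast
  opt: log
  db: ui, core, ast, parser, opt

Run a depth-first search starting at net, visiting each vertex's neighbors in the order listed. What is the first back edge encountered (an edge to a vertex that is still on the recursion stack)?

core→ui

DFS from net (visiting each vertex's neighbors in the order listed); mark gray on enter, black on exit:
net gray
  db gray
    ui gray
      utils gray
        ast gray
          core gray
            core→ui: ui is gray → back edge
First back edge: core → ui.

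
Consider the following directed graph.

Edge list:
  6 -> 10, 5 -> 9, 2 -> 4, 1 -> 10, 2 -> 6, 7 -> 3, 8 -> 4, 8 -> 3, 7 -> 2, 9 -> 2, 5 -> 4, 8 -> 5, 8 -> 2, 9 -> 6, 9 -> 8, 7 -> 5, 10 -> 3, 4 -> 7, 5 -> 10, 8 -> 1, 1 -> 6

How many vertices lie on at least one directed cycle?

6

A vertex is on a directed cycle iff it belongs to a strongly connected component of size ≥ 2 (or has a self-loop).
The vertices on cycles are {2, 4, 5, 7, 8, 9} — 6 in total.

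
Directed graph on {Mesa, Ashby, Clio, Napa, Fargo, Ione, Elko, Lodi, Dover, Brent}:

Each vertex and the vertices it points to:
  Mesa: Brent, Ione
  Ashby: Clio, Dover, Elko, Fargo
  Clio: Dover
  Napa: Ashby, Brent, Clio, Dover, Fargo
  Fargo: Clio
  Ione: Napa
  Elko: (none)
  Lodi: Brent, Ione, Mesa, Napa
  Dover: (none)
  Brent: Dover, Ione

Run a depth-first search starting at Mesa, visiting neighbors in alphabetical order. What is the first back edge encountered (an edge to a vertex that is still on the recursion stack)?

Napa→Brent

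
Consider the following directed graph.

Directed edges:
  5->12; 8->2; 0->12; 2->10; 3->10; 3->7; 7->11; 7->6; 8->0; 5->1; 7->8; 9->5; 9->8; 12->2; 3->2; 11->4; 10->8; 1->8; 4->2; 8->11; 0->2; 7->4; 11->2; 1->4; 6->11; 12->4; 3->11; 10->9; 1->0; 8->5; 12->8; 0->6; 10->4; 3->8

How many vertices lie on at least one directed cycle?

A vertex is on a directed cycle iff it belongs to a strongly connected component of size ≥ 2 (or has a self-loop).
The vertices on cycles are {0, 1, 2, 4, 5, 6, 8, 9, 10, 11, 12} — 11 in total.

11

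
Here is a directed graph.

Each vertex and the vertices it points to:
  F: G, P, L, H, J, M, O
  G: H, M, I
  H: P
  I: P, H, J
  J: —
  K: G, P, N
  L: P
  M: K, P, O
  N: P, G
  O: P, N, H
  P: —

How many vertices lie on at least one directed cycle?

5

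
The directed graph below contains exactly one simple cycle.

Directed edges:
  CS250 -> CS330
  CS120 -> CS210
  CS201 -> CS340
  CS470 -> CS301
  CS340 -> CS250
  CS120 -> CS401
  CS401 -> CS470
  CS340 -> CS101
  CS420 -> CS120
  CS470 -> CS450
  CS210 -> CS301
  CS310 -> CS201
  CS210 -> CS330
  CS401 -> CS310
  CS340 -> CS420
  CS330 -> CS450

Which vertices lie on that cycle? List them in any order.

CS120, CS201, CS310, CS340, CS401, CS420

DFS with gray/black marking from CS201:
CS201 gray
  CS340 gray
    CS250 gray
      CS330 gray
        CS450 gray
        CS450 black
      CS330 black
    CS250 black
    CS420 gray
      CS120 gray
        CS210 gray
          CS210→CS330: CS330 black — skip
          CS301 gray
          CS301 black
        CS210 black
        CS401 gray
          CS470 gray
            CS470→CS450: CS450 black — skip
            CS470→CS301: CS301 black — skip
          CS470 black
          CS310 gray
            CS310→CS201: CS201 is gray → back edge
Back edge closes the cycle CS201 → CS340 → CS420 → CS120 → CS401 → CS310 → CS201; its vertices are {CS120, CS201, CS310, CS340, CS401, CS420}.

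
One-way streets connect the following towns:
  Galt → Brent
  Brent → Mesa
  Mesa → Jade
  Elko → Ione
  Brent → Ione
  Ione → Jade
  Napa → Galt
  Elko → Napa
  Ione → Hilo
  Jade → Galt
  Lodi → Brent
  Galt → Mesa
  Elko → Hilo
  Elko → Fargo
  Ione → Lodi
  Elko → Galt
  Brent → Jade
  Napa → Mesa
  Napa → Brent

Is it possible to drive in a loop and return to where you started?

Yes

DFS with white/gray/black marking, starting from Elko:
Elko gray
  Fargo gray
  Fargo black
  Ione gray
    Lodi gray
      Brent gray
        Mesa gray
          Jade gray
            Galt gray
              Galt→Brent: Brent is gray → back edge
Back edge found, so a cycle exists: Brent → Mesa → Jade → Galt → Brent.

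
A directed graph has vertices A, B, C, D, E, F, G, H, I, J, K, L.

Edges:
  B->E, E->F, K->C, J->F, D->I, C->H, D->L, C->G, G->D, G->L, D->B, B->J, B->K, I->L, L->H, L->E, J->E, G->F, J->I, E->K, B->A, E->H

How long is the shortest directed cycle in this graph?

For each vertex v, BFS finds the shortest path from v back to v.
The shortest such closed walk is G → L → E → K → C → G, length 5.

5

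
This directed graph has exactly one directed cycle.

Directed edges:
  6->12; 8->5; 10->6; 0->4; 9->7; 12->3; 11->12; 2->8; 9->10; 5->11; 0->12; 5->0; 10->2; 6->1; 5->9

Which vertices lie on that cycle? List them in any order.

DFS with gray/black marking from 5:
5 gray
  0 gray
    12 gray
      3 gray
      3 black
    12 black
    4 gray
    4 black
  0 black
  11 gray
    11→12: 12 black — skip
  11 black
  9 gray
    7 gray
    7 black
    10 gray
      6 gray
        6→12: 12 black — skip
        1 gray
        1 black
      6 black
      2 gray
        8 gray
          8→5: 5 is gray → back edge
Back edge closes the cycle 5 → 9 → 10 → 2 → 8 → 5; its vertices are {2, 5, 8, 9, 10}.

2, 5, 8, 9, 10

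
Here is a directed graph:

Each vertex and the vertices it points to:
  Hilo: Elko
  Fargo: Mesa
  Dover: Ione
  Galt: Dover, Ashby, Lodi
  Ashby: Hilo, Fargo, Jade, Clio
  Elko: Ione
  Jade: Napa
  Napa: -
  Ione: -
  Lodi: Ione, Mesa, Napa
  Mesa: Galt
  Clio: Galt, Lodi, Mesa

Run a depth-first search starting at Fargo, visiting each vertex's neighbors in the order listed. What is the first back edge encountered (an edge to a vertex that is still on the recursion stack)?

Ashby→Fargo

DFS from Fargo (visiting each vertex's neighbors in the order listed); mark gray on enter, black on exit:
Fargo gray
  Mesa gray
    Galt gray
      Dover gray
        Ione gray
        Ione black
      Dover black
      Ashby gray
        Hilo gray
          Elko gray
            Elko→Ione: Ione black — skip
          Elko black
        Hilo black
        Ashby→Fargo: Fargo is gray → back edge
First back edge: Ashby → Fargo.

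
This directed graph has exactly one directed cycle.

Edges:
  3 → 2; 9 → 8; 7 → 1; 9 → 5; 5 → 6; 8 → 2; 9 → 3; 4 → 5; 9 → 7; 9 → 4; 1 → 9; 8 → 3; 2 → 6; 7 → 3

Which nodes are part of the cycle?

1, 7, 9

DFS with gray/black marking from 1:
1 gray
  9 gray
    7 gray
      7→1: 1 is gray → back edge
Back edge closes the cycle 1 → 9 → 7 → 1; its vertices are {1, 7, 9}.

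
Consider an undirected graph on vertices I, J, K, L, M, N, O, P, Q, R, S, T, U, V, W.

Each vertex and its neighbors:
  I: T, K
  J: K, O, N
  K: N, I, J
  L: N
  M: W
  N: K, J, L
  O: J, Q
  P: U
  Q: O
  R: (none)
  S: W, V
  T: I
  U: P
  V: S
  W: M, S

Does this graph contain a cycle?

DFS, tracking each vertex's parent; an edge to a visited non-parent vertex closes a cycle.
Start from P:
visit P (parent –)
  visit U (parent P)
    U–P: parent, skip
visit I (parent –)
  visit T (parent I)
    T–I: parent, skip
  visit K (parent I)
    visit N (parent K)
      N–K: parent, skip
      visit J (parent N)
        J–K: K visited and ≠ parent → cycle
Cycle: K – N – J – K.

Yes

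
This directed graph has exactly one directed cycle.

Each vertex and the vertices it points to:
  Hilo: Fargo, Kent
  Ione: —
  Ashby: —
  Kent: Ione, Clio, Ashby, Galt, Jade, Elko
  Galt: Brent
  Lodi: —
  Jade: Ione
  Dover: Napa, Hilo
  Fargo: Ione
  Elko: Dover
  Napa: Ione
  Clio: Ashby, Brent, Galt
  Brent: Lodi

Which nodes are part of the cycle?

DFS with gray/black marking from Hilo:
Hilo gray
  Fargo gray
    Ione gray
    Ione black
  Fargo black
  Kent gray
    Kent→Ione: Ione black — skip
    Clio gray
      Ashby gray
      Ashby black
      Brent gray
        Lodi gray
        Lodi black
      Brent black
      Galt gray
        Galt→Brent: Brent black — skip
      Galt black
    Clio black
    Kent→Ashby: Ashby black — skip
    Kent→Galt: Galt black — skip
    Jade gray
      Jade→Ione: Ione black — skip
    Jade black
    Elko gray
      Dover gray
        Napa gray
          Napa→Ione: Ione black — skip
        Napa black
        Dover→Hilo: Hilo is gray → back edge
Back edge closes the cycle Hilo → Kent → Elko → Dover → Hilo; its vertices are {Elko, Hilo, Kent, Dover}.

Elko, Hilo, Kent, Dover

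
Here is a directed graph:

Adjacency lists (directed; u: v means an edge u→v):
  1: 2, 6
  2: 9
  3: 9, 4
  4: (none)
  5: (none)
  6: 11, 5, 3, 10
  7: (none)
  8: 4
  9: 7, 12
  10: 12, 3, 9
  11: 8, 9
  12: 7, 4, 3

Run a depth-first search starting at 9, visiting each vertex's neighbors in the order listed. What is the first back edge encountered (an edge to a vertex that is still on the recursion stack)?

3->9

DFS from 9 (visiting each vertex's neighbors in the order listed); mark gray on enter, black on exit:
9 gray
  7 gray
  7 black
  12 gray
    12→7: 7 black — skip
    4 gray
    4 black
    3 gray
      3→9: 9 is gray → back edge
First back edge: 3 → 9.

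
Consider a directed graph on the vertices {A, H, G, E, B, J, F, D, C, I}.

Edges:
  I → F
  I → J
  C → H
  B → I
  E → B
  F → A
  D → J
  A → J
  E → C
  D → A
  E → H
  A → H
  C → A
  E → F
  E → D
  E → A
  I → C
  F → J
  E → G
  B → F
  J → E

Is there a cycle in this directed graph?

Yes

DFS with white/gray/black marking, starting from E:
E gray
  D gray
    A gray
      H gray
      H black
      J gray
        J→E: E is gray → back edge
Back edge found, so a cycle exists: E → D → A → J → E.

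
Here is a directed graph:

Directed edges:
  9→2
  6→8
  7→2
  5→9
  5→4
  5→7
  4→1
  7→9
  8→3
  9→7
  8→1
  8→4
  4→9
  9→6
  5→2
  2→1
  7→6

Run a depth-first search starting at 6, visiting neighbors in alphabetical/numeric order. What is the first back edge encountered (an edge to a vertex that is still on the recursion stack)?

DFS from 6 (visiting neighbors in alphabetical/numeric order); mark gray on enter, black on exit:
6 gray
  8 gray
    1 gray
    1 black
    3 gray
    3 black
    4 gray
      4→1: 1 black — skip
      9 gray
        2 gray
          2→1: 1 black — skip
        2 black
        9→6: 6 is gray → back edge
First back edge: 9 → 6.

9→6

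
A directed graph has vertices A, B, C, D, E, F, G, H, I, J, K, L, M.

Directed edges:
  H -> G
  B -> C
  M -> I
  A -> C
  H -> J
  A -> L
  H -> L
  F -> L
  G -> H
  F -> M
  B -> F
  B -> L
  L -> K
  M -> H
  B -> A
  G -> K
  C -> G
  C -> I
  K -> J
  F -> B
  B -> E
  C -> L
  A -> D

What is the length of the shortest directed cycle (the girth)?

2

For each vertex v, BFS finds the shortest path from v back to v.
The shortest such closed walk is B → F → B, length 2.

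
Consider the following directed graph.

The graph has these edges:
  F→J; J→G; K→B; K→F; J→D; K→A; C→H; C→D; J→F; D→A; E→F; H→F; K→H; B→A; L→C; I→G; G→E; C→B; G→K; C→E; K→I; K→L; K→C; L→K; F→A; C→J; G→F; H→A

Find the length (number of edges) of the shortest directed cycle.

2

For each vertex v, BFS finds the shortest path from v back to v.
The shortest such closed walk is K → L → K, length 2.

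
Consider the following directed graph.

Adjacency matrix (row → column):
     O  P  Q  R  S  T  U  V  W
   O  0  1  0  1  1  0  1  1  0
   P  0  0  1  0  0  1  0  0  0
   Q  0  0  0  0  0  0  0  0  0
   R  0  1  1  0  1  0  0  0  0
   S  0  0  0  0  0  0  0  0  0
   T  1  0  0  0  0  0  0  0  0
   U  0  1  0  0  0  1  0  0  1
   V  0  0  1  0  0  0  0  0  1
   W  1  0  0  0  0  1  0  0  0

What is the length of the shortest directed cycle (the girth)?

3

For each vertex v, BFS finds the shortest path from v back to v.
The shortest such closed walk is O → P → T → O, length 3.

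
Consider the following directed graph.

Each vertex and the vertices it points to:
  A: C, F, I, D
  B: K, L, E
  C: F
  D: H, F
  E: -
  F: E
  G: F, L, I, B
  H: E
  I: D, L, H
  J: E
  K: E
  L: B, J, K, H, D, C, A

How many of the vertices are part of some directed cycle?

4

A vertex is on a directed cycle iff it belongs to a strongly connected component of size ≥ 2 (or has a self-loop).
The vertices on cycles are {A, B, I, L} — 4 in total.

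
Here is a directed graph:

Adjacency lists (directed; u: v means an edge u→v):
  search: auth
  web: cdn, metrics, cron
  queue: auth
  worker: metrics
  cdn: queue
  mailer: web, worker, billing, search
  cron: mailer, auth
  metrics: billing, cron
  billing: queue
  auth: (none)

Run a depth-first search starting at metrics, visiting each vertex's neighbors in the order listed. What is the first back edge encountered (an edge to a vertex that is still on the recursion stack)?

web->metrics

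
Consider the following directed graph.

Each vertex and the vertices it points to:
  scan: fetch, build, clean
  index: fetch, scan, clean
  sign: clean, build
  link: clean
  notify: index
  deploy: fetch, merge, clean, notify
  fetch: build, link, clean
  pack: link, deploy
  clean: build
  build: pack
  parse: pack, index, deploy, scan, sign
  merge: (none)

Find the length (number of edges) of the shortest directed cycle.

For each vertex v, BFS finds the shortest path from v back to v.
The shortest such closed walk is deploy → clean → build → pack → deploy, length 4.

4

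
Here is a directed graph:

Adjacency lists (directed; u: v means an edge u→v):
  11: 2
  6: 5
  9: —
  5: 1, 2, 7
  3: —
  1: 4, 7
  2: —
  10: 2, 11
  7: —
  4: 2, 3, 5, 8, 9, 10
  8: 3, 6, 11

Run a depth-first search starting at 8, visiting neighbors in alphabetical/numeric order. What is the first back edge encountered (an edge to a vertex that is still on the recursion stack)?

DFS from 8 (visiting neighbors in alphabetical/numeric order); mark gray on enter, black on exit:
8 gray
  3 gray
  3 black
  6 gray
    5 gray
      1 gray
        4 gray
          2 gray
          2 black
          4→3: 3 black — skip
          4→5: 5 is gray → back edge
First back edge: 4 → 5.

4->5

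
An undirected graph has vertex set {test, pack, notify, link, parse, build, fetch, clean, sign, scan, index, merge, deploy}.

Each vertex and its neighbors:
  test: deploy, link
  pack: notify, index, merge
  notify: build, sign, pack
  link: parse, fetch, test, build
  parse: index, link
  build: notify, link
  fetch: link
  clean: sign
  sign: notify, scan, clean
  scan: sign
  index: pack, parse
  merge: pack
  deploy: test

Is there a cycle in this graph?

Yes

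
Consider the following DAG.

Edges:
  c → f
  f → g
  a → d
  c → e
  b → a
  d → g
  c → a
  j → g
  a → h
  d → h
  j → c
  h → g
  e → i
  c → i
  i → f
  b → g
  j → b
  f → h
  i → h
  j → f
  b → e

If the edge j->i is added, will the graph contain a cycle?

No

Adding j→i creates a cycle iff i can already reach j.
Explore from i: no path reaches j. The graph stays acyclic.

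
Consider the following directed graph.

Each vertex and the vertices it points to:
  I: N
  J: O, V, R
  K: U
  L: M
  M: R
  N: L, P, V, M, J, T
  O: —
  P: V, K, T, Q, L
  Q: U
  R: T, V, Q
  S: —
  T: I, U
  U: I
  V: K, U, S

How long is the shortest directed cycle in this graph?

3

For each vertex v, BFS finds the shortest path from v back to v.
The shortest such closed walk is N → T → I → N, length 3.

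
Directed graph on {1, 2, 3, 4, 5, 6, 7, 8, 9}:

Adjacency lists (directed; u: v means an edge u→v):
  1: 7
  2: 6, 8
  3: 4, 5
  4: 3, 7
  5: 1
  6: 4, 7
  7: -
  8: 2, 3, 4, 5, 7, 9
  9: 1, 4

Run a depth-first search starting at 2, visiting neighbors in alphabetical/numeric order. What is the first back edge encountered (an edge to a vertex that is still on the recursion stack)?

3->4

DFS from 2 (visiting neighbors in alphabetical/numeric order); mark gray on enter, black on exit:
2 gray
  6 gray
    4 gray
      3 gray
        3→4: 4 is gray → back edge
First back edge: 3 → 4.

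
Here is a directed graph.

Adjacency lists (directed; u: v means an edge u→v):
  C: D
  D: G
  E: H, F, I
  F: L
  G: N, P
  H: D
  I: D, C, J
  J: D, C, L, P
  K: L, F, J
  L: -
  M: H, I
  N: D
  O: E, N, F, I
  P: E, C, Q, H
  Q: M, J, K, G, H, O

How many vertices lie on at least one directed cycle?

13

A vertex is on a directed cycle iff it belongs to a strongly connected component of size ≥ 2 (or has a self-loop).
The vertices on cycles are {C, D, E, G, H, I, J, K, M, N, O, P, Q} — 13 in total.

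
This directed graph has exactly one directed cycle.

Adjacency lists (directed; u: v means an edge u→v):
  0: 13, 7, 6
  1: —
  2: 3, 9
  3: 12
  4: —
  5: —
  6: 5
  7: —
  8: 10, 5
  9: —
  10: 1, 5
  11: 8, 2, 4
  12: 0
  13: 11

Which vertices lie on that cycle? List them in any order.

DFS with gray/black marking from 12:
12 gray
  0 gray
    13 gray
      11 gray
        8 gray
          10 gray
            1 gray
            1 black
            5 gray
            5 black
          10 black
          8→5: 5 black — skip
        8 black
        2 gray
          3 gray
            3→12: 12 is gray → back edge
Back edge closes the cycle 12 → 0 → 13 → 11 → 2 → 3 → 12; its vertices are {0, 2, 3, 11, 12, 13}.

0, 2, 3, 11, 12, 13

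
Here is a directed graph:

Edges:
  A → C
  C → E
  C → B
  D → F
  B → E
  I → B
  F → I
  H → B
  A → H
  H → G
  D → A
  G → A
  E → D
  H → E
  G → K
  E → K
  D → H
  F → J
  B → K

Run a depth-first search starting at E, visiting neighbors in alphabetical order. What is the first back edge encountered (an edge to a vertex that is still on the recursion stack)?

DFS from E (visiting neighbors in alphabetical order); mark gray on enter, black on exit:
E gray
  D gray
    A gray
      C gray
        B gray
          B→E: E is gray → back edge
First back edge: B → E.

B→E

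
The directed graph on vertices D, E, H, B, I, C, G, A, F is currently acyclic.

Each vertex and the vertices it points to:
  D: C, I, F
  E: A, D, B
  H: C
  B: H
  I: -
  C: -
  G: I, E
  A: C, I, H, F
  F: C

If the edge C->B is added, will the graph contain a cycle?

Yes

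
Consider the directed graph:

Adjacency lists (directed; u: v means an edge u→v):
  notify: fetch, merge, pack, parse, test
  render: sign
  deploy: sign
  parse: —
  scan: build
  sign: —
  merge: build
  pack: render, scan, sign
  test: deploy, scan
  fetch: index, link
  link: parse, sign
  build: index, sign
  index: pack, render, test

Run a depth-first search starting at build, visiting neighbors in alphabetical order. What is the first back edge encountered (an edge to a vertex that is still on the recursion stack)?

scan→build

DFS from build (visiting neighbors in alphabetical order); mark gray on enter, black on exit:
build gray
  index gray
    pack gray
      render gray
        sign gray
        sign black
      render black
      scan gray
        scan→build: build is gray → back edge
First back edge: scan → build.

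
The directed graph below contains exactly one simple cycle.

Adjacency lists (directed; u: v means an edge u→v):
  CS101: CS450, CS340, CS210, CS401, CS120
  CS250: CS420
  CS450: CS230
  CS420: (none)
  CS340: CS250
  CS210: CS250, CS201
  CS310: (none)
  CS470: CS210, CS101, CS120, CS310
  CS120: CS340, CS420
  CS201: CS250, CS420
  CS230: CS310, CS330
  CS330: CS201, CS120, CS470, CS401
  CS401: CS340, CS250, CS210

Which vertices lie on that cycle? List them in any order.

CS101, CS230, CS330, CS450, CS470

DFS with gray/black marking from CS470:
CS470 gray
  CS210 gray
    CS250 gray
      CS420 gray
      CS420 black
    CS250 black
    CS201 gray
      CS201→CS250: CS250 black — skip
      CS201→CS420: CS420 black — skip
    CS201 black
  CS210 black
  CS101 gray
    CS450 gray
      CS230 gray
        CS310 gray
        CS310 black
        CS330 gray
          CS330→CS201: CS201 black — skip
          CS120 gray
            CS340 gray
              CS340→CS250: CS250 black — skip
            CS340 black
            CS120→CS420: CS420 black — skip
          CS120 black
          CS330→CS470: CS470 is gray → back edge
Back edge closes the cycle CS470 → CS101 → CS450 → CS230 → CS330 → CS470; its vertices are {CS101, CS230, CS330, CS450, CS470}.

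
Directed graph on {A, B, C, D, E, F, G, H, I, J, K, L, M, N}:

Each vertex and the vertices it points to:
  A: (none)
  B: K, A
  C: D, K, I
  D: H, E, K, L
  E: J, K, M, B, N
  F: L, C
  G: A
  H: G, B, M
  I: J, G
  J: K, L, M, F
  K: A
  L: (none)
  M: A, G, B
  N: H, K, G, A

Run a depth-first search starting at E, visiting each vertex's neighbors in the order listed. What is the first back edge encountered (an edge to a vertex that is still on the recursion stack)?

D->E

DFS from E (visiting each vertex's neighbors in the order listed); mark gray on enter, black on exit:
E gray
  J gray
    K gray
      A gray
      A black
    K black
    L gray
    L black
    M gray
      M→A: A black — skip
      G gray
        G→A: A black — skip
      G black
      B gray
        B→K: K black — skip
        B→A: A black — skip
      B black
    M black
    F gray
      F→L: L black — skip
      C gray
        D gray
          H gray
            H→G: G black — skip
            H→B: B black — skip
            H→M: M black — skip
          H black
          D→E: E is gray → back edge
First back edge: D → E.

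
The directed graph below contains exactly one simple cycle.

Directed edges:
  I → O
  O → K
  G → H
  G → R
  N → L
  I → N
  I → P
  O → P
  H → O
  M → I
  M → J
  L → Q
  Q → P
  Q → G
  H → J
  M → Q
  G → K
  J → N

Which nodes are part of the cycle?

DFS with gray/black marking from J:
J gray
  N gray
    L gray
      Q gray
        P gray
        P black
        G gray
          K gray
          K black
          R gray
          R black
          H gray
            O gray
              O→K: K black — skip
              O→P: P black — skip
            O black
            H→J: J is gray → back edge
Back edge closes the cycle J → N → L → Q → G → H → J; its vertices are {G, H, J, L, N, Q}.

G, H, J, L, N, Q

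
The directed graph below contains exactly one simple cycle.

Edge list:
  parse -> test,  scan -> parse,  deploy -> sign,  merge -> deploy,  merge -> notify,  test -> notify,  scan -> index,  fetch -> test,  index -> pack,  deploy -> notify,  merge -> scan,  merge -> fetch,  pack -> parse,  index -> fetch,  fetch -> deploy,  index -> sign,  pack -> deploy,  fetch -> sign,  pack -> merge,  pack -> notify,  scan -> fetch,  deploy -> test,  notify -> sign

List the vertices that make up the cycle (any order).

DFS with gray/black marking from index:
index gray
  fetch gray
    deploy gray
      test gray
        notify gray
          sign gray
          sign black
        notify black
      test black
      deploy→sign: sign black — skip
      deploy→notify: notify black — skip
    deploy black
    fetch→sign: sign black — skip
    fetch→test: test black — skip
  fetch black
  index→sign: sign black — skip
  pack gray
    pack→deploy: deploy black — skip
    merge gray
      merge→fetch: fetch black — skip
      scan gray
        parse gray
          parse→test: test black — skip
        parse black
        scan→index: index is gray → back edge
Back edge closes the cycle index → pack → merge → scan → index; its vertices are {pack, scan, index, merge}.

pack, scan, index, merge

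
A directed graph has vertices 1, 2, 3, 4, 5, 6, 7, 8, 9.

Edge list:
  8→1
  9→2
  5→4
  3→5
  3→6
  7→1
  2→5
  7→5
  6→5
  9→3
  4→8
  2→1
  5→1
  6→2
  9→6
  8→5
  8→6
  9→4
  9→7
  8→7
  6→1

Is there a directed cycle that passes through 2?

2 is on a cycle iff 2 can reach itself via ≥1 edge.
2 → 5 → 4 → 8 → 6 → 2 — yes.

Yes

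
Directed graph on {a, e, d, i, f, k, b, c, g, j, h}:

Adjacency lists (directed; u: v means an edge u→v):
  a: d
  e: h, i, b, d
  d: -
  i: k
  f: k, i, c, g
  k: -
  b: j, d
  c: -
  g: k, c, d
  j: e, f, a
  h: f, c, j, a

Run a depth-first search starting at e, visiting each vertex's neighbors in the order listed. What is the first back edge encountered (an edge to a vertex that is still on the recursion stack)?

DFS from e (visiting each vertex's neighbors in the order listed); mark gray on enter, black on exit:
e gray
  h gray
    f gray
      k gray
      k black
      i gray
        i→k: k black — skip
      i black
      c gray
      c black
      g gray
        g→k: k black — skip
        g→c: c black — skip
        d gray
        d black
      g black
    f black
    h→c: c black — skip
    j gray
      j→e: e is gray → back edge
First back edge: j → e.

j→e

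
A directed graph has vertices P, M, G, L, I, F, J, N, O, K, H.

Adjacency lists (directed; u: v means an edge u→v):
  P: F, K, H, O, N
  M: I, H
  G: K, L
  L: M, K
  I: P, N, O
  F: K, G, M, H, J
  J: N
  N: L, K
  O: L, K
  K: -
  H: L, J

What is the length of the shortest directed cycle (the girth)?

3

For each vertex v, BFS finds the shortest path from v back to v.
The shortest such closed walk is H → L → M → H, length 3.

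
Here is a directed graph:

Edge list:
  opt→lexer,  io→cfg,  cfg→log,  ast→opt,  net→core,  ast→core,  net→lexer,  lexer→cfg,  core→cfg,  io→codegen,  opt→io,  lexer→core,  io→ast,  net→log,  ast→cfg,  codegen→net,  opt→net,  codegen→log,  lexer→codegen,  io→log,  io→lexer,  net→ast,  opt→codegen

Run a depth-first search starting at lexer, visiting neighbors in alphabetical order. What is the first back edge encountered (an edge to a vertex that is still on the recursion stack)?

DFS from lexer (visiting neighbors in alphabetical order); mark gray on enter, black on exit:
lexer gray
  cfg gray
    log gray
    log black
  cfg black
  codegen gray
    codegen→log: log black — skip
    net gray
      ast gray
        ast→cfg: cfg black — skip
        core gray
          core→cfg: cfg black — skip
        core black
        opt gray
          opt→codegen: codegen is gray → back edge
First back edge: opt → codegen.

opt→codegen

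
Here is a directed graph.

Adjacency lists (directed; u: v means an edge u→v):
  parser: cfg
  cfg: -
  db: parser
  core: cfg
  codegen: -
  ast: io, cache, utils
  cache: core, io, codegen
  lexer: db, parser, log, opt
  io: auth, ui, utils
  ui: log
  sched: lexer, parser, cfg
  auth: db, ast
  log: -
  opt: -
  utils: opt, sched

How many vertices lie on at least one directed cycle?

4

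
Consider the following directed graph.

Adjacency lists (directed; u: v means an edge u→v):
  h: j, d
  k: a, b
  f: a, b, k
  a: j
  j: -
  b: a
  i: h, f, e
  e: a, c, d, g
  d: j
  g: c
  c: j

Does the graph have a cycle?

No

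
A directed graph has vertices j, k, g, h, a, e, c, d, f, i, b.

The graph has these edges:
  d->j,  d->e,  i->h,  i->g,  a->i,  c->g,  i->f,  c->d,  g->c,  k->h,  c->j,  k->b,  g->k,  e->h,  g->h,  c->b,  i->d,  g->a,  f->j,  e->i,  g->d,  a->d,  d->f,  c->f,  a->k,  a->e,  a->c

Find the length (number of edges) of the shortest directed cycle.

2

For each vertex v, BFS finds the shortest path from v back to v.
The shortest such closed walk is c → g → c, length 2.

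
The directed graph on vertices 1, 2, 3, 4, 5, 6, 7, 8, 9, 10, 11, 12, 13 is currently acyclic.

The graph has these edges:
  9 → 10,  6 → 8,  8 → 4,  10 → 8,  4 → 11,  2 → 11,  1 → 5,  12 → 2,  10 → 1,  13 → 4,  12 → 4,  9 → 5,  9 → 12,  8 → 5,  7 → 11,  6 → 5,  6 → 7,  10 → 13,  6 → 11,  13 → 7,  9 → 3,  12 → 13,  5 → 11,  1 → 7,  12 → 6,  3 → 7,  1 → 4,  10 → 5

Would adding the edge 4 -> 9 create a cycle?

Adding 4→9 creates a cycle iff 9 can already reach 4.
Path from 9: 9 → 12 → 4.
So 9 → … → 4 → 9 is a cycle.

Yes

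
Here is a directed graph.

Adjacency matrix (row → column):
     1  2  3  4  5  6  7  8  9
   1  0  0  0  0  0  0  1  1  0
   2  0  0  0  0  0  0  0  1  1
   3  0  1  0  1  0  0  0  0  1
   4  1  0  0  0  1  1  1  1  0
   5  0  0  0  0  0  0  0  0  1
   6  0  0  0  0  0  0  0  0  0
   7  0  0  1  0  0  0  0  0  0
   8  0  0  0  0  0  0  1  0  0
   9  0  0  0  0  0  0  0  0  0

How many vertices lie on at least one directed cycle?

A vertex is on a directed cycle iff it belongs to a strongly connected component of size ≥ 2 (or has a self-loop).
The vertices on cycles are {1, 2, 3, 4, 7, 8} — 6 in total.

6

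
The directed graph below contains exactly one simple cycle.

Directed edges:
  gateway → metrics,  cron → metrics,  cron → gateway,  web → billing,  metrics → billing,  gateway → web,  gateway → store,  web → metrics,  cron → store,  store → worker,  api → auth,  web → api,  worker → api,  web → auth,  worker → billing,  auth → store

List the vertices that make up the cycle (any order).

DFS with gray/black marking from store:
store gray
  worker gray
    billing gray
    billing black
    api gray
      auth gray
        auth→store: store is gray → back edge
Back edge closes the cycle store → worker → api → auth → store; its vertices are {api, auth, store, worker}.

api, auth, store, worker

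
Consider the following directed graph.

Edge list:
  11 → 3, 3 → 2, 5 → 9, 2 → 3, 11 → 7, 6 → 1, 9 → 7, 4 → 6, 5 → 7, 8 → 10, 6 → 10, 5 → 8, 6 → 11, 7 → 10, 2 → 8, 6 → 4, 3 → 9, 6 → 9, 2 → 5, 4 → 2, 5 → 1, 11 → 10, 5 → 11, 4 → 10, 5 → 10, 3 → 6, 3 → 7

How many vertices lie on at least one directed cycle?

6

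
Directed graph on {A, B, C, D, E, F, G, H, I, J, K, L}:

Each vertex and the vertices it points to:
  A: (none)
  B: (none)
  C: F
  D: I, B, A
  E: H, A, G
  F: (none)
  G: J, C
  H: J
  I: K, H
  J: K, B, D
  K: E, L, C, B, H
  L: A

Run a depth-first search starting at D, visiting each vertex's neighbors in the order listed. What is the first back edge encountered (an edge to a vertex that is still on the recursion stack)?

DFS from D (visiting each vertex's neighbors in the order listed); mark gray on enter, black on exit:
D gray
  I gray
    K gray
      E gray
        H gray
          J gray
            J→K: K is gray → back edge
First back edge: J → K.

J→K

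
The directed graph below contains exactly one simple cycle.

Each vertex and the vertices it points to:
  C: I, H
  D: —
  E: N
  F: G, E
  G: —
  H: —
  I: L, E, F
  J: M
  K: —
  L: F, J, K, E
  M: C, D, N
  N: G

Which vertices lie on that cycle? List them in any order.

C, I, J, L, M

DFS with gray/black marking from J:
J gray
  M gray
    C gray
      I gray
        L gray
          F gray
            G gray
            G black
            E gray
              N gray
                N→G: G black — skip
              N black
            E black
          F black
          L→J: J is gray → back edge
Back edge closes the cycle J → M → C → I → L → J; its vertices are {C, I, J, L, M}.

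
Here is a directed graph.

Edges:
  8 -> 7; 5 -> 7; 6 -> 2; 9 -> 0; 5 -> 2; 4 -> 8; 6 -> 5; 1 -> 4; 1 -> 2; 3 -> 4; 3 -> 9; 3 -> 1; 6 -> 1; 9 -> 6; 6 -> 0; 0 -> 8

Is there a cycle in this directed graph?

No

DFS with white/gray/black marking, starting from 7:
7 gray
7 black
0 gray
  8 gray
    8→7: 7 black — skip
  8 black
0 black
1 gray
  2 gray
  2 black
  4 gray
    4→8: 8 black — skip
  4 black
1 black
3 gray
  3→1: 1 black — skip
  3→4: 4 black — skip
  9 gray
    6 gray
      6→1: 1 black — skip
      5 gray
        5→7: 7 black — skip
        5→2: 2 black — skip
      5 black
      6→2: 2 black — skip
      6→0: 0 black — skip
    6 black
    9→0: 0 black — skip
  9 black
3 black
Every edge goes to a white or black vertex — no back edge, so the graph is acyclic.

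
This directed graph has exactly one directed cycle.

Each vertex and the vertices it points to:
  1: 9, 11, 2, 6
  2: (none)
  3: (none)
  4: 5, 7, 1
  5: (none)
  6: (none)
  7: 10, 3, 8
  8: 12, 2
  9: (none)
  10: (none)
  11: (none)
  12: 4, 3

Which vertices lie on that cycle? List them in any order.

DFS with gray/black marking from 4:
4 gray
  5 gray
  5 black
  7 gray
    10 gray
    10 black
    3 gray
    3 black
    8 gray
      12 gray
        12→4: 4 is gray → back edge
Back edge closes the cycle 4 → 7 → 8 → 12 → 4; its vertices are {4, 7, 8, 12}.

4, 7, 8, 12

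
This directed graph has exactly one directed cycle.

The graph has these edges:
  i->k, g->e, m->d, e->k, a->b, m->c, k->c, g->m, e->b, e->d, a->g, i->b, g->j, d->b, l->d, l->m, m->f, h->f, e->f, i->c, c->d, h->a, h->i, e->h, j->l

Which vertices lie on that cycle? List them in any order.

DFS with gray/black marking from a:
a gray
  g gray
    e gray
      d gray
        b gray
        b black
      d black
      k gray
        c gray
          c→d: d black — skip
        c black
      k black
      e→b: b black — skip
      f gray
      f black
      h gray
        h→a: a is gray → back edge
Back edge closes the cycle a → g → e → h → a; its vertices are {a, e, g, h}.

a, e, g, h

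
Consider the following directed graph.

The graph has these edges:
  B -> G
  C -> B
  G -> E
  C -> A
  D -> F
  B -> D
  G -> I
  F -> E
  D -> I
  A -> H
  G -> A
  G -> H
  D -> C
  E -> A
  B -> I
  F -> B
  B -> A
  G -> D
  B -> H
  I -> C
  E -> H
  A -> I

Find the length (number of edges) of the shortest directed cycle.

3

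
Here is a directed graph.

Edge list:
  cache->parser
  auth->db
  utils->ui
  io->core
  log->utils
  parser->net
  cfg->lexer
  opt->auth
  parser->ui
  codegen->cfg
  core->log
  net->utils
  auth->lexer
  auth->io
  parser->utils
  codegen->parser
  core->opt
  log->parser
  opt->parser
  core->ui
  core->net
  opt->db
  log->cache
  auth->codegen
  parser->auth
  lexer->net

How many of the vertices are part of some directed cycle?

A vertex is on a directed cycle iff it belongs to a strongly connected component of size ≥ 2 (or has a self-loop).
The vertices on cycles are {io, log, opt, auth, core, cache, parser, codegen} — 8 in total.

8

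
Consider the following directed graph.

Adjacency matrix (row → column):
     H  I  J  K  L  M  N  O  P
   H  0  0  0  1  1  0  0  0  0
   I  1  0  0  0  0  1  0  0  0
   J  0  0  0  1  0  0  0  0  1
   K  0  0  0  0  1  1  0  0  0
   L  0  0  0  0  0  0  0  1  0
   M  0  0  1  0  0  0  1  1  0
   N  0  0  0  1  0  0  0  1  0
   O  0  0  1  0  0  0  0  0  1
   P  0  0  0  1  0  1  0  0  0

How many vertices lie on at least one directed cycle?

A vertex is on a directed cycle iff it belongs to a strongly connected component of size ≥ 2 (or has a self-loop).
The vertices on cycles are {J, K, L, M, N, O, P} — 7 in total.

7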